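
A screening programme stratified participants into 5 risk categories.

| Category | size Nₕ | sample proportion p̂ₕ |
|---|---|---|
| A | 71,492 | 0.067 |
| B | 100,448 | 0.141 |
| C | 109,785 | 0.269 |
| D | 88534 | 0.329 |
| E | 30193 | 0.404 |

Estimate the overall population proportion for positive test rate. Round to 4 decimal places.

N = 71492 + 100448 + 109785 + 88534 + 30193 = 400452.
Overall proportion = Σ (Nₕ/N)·p̂ₕ.
Σ Nₕp̂ₕ = 4789.964 + 14163.168 + 29532.165 + 29127.686 + 12197.972 = 89810.955.
89810.955 / 400452 = 0.224274... → 0.2243.

0.2243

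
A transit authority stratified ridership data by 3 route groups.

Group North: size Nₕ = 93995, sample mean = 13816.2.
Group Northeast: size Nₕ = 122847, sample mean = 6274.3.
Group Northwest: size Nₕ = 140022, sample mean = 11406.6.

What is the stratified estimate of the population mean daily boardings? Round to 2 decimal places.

10274.52

N = 93995 + 122847 + 140022 = 356864.
Overall mean = Σ (Nₕ/N)·x̄ₕ — weight by population share, not a simple average.
Σ Nₕx̄ₕ = 93995·13816.2 + 122847·6274.3 + 140022·11406.6 = 1298653719 + 770778932.1 + 1597174945.2 = 3666607596.3.
Divide by N: 3666607596.3 / 356864 = 10274.5236... → 10274.52.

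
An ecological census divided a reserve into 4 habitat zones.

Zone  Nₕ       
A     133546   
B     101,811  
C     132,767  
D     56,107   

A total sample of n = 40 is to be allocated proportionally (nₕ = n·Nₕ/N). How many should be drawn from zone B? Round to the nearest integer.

10

Share of zone B = 101811/424231 = 0.23999.
Allocate 40 × 0.23999 = 9.600... → 10.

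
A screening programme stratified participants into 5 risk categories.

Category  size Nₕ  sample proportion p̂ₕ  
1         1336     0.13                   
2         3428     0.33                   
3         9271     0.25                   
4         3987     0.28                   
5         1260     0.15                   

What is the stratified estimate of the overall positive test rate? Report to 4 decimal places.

0.2556

N = 1336 + 3428 + 9271 + 3987 + 1260 = 19282.
Overall proportion = Σ (Nₕ/N)·p̂ₕ.
Σ Nₕp̂ₕ = 173.68 + 1131.24 + 2317.75 + 1116.36 + 189 = 4928.03.
4928.03 / 19282 = 0.255577... → 0.2556.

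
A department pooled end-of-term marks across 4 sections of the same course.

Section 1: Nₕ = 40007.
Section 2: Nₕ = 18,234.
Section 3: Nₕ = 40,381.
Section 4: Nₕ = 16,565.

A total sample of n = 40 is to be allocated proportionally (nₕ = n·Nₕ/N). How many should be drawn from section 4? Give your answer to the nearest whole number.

N = 40007 + 18234 + 40381 + 16565 = 115187.
n_4 = 40·16565/115187 = 5.752... → 6.

6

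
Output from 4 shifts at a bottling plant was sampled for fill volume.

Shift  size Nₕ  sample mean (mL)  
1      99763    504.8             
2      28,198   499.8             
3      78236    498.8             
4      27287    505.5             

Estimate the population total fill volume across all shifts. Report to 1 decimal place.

1: 99763·504.8 = 50360362.4
2: 28198·499.8 = 14093360.4
3: 78236·498.8 = 39024116.8
4: 27287·505.5 = 13793578.5
τ̂ = Σ Nₕx̄ₕ = 117271418.1.

117271418.1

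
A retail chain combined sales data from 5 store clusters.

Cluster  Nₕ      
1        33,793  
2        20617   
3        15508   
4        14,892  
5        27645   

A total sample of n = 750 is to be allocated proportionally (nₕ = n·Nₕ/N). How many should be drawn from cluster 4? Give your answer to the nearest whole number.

Share of cluster 4 = 14892/112455 = 0.13243.
Allocate 750 × 0.13243 = 99.320... → 99.

99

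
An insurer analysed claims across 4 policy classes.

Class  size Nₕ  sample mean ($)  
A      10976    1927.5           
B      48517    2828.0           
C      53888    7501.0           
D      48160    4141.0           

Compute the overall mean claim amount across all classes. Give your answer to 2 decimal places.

x̄_st = (Σ Nₕx̄ₕ) / (Σ Nₕ) = (10976·1927.5 + 48517·2828.0 + 53888·7501.0 + 48160·4141.0) / 161541
= 762006764 / 161541 = 4717.1106... → 4717.11.

4717.11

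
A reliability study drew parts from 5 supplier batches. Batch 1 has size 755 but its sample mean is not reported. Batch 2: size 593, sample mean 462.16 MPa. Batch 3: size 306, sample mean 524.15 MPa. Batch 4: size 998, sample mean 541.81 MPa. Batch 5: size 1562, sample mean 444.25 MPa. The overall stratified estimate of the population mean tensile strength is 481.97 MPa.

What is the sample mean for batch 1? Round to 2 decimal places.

Σ Nₕx̄ₕ = N·μ, so 755·x̄_1 = 4214·481.97 − (593·462.16 + 306·524.15 + 998·541.81 + 1562·444.25).
= 2031021.58 − 1669095.66 = 361925.92.
x̄_1 = 361925.92 / 755 = 479.3721... → 479.37.

479.37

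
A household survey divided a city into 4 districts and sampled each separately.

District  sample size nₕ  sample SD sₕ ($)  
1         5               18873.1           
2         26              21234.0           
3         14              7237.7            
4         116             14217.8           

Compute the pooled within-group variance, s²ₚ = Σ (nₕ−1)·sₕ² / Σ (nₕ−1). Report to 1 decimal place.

233277781.3

1: (5−1)·18873.1² = 4·356193903.61 = 1424775614.44
2: (26−1)·21234.0² = 25·450882756 = 11272068900
3: (14−1)·7237.7² = 13·52384301.29 = 680995916.77
4: (116−1)·14217.8² = 115·202145836.84 = 23246771236.6
Numerator = 36624611667.81; denominator = Σ(nₕ−1) = 157.
s²ₚ = 36624611667.81/157 = 233277781.324... → 233277781.3.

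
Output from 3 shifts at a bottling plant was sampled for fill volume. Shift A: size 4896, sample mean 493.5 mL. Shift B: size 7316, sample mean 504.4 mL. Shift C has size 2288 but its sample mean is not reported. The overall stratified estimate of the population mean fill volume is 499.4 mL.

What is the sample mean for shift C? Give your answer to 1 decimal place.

N = 4896 + 7316 + 2288 = 14500.
Overall total = μ·N = 499.4·14500 = 7241300.
Subtract the known strata: 4896·493.5 + 7316·504.4 = 6106366.4.
Remaining total for shift C: 7241300 − 6106366.4 = 1134933.6.
Divide by its size: 1134933.6 / 2288 = 496.037... → 496.0.

496.0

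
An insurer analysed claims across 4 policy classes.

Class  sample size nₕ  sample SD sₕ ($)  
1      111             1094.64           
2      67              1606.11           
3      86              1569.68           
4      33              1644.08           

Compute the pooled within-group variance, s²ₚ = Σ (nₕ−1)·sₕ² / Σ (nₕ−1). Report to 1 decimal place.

2040907.9

Degrees of freedom: 110 + 66 + 85 + 32 = 293.
Σ(nₕ−1)sₕ² = 110·1198236.7296 + 66·2579589.3321 + 85·2463895.3024 + 32·2702999.0464 = 597986006.3634.
s²ₚ = 597986006.3634 / 293 = 2040907.872... → 2040907.9.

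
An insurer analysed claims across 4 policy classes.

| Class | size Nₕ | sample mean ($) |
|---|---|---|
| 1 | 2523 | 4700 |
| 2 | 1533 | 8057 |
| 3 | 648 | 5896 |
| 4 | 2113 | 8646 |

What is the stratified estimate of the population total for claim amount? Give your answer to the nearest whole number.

Population total = Σ Nₕ·x̄ₕ (each stratum's size times its mean).
2523·4700 + 1533·8057 + 648·5896 + 2113·8646 = 11858100 + 12351381 + 3820608 + 18268998 = 46299087.

46299087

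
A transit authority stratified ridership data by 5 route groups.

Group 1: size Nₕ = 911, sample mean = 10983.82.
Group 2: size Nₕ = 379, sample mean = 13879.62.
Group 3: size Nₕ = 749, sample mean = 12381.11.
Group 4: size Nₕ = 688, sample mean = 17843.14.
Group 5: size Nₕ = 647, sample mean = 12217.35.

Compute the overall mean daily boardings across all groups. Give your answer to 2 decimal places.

N = 3374; weights Wₕ = Nₕ/N = (0.2700, 0.1123, 0.2220, 0.2039, 0.1918).
x̄_st = Σ Wₕ·x̄ₕ = 0.2700·10983.82 + 0.1123·13879.62 + 0.2220·12381.11 + 0.2039·17843.14 + 0.1918·12217.35 ≈ 13254.5326...
→ 13254.53.

13254.53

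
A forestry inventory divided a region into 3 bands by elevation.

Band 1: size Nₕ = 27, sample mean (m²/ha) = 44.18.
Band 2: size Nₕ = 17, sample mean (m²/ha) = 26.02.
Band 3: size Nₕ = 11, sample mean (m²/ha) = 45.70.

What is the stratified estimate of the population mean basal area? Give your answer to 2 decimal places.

N = 27 + 17 + 11 = 55.
Weight each subgroup mean by Nₕ/N and sum.
Σ Nₕx̄ₕ = 27·44.18 + 17·26.02 + 11·45.70 = 1192.86 + 442.34 + 502.7 = 2137.9.
Divide by N: 2137.9 / 55 = 38.8709... → 38.87.

38.87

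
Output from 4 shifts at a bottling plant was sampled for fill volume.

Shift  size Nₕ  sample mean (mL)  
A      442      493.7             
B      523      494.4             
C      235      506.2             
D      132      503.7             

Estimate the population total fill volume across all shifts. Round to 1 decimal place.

A: 442·493.7 = 218215.4
B: 523·494.4 = 258571.2
C: 235·506.2 = 118957
D: 132·503.7 = 66488.4
τ̂ = Σ Nₕx̄ₕ = 662232.0.

662232.0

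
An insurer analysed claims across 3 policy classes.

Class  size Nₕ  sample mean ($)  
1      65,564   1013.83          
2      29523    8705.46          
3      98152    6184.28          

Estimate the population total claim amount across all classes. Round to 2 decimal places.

930481496.26

1: 65564·1013.83 = 66470750.12
2: 29523·8705.46 = 257011295.58
3: 98152·6184.28 = 606999450.56
τ̂ = Σ Nₕx̄ₕ = 930481496.26.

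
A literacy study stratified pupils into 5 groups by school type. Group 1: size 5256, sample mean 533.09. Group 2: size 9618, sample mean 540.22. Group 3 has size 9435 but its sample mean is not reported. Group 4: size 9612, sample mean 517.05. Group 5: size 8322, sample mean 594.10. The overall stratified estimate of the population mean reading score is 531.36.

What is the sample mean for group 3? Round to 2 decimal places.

Σ Nₕx̄ₕ = N·μ, so 9435·x̄_3 = 42243·531.36 − (5256·533.09 + 9618·540.22 + 9612·517.05 + 8322·594.10).
= 22446240.48 − 17911741.8 = 4534498.68.
x̄_3 = 4534498.68 / 9435 = 480.6040... → 480.60.

480.60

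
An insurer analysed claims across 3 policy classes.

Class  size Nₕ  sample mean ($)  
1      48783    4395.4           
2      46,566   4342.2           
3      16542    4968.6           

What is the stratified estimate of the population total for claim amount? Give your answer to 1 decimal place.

498810264.6

Population total = Σ Nₕ·x̄ₕ (each stratum's size times its mean).
48783·4395.4 + 46566·4342.2 + 16542·4968.6 = 214420798.2 + 202198885.2 + 82190581.2 = 498810264.6.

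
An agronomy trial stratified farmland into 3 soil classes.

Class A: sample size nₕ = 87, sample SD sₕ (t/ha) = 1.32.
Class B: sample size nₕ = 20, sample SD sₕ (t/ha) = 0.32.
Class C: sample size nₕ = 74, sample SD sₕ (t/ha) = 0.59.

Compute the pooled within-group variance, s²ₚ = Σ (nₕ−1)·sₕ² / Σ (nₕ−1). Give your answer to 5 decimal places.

A: (87−1)·1.32² = 86·1.7424 = 149.8464
B: (20−1)·0.32² = 19·0.1024 = 1.9456
C: (74−1)·0.59² = 73·0.3481 = 25.4113
Numerator = 177.2033; denominator = Σ(nₕ−1) = 178.
s²ₚ = 177.2033/178 = 0.9955242... → 0.99552.

0.99552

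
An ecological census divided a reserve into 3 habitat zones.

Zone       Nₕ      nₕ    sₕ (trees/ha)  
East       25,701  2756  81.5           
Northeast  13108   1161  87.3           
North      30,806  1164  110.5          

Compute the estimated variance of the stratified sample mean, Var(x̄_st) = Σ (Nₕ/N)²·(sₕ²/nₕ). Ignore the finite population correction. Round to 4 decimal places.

N = 69615. Term for each stratum: Wₕ²sₕ²/nₕ.
Var(x̄_st) = 0.3284962 + 0.2327360 + 2.0541708 = 2.6154029 → 2.6154.

2.6154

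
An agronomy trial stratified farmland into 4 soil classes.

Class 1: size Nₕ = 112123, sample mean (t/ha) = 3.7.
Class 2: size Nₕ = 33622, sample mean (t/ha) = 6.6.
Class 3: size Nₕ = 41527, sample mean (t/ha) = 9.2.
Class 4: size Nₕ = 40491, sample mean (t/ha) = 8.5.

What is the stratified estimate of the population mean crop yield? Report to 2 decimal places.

5.98

N = 112123 + 33622 + 41527 + 40491 = 227763.
Weight each subgroup mean by Nₕ/N and sum.
Σ Nₕx̄ₕ = 112123·3.7 + 33622·6.6 + 41527·9.2 + 40491·8.5 = 414855.1 + 221905.2 + 382048.4 + 344173.5 = 1362982.2.
Divide by N: 1362982.2 / 227763 = 5.9842... → 5.98.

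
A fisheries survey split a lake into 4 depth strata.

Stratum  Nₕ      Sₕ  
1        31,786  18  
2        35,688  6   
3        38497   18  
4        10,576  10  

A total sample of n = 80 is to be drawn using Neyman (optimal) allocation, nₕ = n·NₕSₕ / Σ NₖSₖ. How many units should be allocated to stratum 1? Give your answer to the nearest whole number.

1: NₕSₕ = 31786·18 = 572148
2: NₕSₕ = 35688·6 = 214128
3: NₕSₕ = 38497·18 = 692946
4: NₕSₕ = 10576·10 = 105760
Σ NₕSₕ = 1584982.
n_1 = 80·572148/1584982 = 28.878... → 29.

29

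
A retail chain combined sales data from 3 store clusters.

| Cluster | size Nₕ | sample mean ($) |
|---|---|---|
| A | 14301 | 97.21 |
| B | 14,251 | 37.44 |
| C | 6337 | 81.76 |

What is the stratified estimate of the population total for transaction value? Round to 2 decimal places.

2441870.77

A: 14301·97.21 = 1390200.21
B: 14251·37.44 = 533557.44
C: 6337·81.76 = 518113.12
τ̂ = Σ Nₕx̄ₕ = 2441870.77.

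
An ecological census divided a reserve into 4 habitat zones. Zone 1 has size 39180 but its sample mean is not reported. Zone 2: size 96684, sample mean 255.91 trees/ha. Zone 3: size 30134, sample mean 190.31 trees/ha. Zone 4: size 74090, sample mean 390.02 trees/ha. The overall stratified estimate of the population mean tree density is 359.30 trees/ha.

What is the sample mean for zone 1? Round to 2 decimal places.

Σ Nₕx̄ₕ = N·μ, so 39180·x̄_1 = 240088·359.30 − (96684·255.91 + 30134·190.31 + 74090·390.02).
= 86263618.4 − 59373785.78 = 26889832.62.
x̄_1 = 26889832.62 / 39180 = 686.3153... → 686.32.

686.32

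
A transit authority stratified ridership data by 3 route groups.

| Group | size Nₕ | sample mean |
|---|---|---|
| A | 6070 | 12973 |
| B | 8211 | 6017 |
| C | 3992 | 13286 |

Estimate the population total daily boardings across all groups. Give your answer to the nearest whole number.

181189409

A: 6070·12973 = 78746110
B: 8211·6017 = 49405587
C: 3992·13286 = 53037712
τ̂ = Σ Nₕx̄ₕ = 181189409.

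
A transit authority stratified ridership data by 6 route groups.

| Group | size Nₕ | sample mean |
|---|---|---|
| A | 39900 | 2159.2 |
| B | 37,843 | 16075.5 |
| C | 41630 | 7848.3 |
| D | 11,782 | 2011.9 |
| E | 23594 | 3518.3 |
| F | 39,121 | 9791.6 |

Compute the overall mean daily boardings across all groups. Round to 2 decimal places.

7793.85

x̄_st = (Σ Nₕx̄ₕ) / (Σ Nₕ) = (39900·2159.2 + 37843·16075.5 + 41630·7848.3 + 11782·2011.9 + 23594·3518.3 + 39121·9791.6) / 193870
= 1510994115.1 / 193870 = 7793.8521... → 7793.85.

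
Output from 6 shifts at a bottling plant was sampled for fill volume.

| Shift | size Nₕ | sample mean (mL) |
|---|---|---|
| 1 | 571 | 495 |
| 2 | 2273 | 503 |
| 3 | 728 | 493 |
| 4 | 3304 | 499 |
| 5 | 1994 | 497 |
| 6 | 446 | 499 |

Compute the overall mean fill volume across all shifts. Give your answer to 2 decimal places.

N = 9316; weights Wₕ = Nₕ/N = (0.0613, 0.2440, 0.0781, 0.3547, 0.2140, 0.0479).
x̄_st = Σ Wₕ·x̄ₕ = 0.0613·495 + 0.2440·503 + 0.0781·493 + 0.3547·499 + 0.2140·497 + 0.0479·499 ≈ 498.8338...
→ 498.83.

498.83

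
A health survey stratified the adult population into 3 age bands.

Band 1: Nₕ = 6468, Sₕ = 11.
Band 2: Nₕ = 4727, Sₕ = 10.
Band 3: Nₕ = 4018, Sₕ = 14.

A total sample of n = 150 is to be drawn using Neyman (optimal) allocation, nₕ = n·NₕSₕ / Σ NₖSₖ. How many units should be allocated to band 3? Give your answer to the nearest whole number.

Σ NₕSₕ = 6468·11 + 4727·10 + 4018·14 = 174670.
Share for 3: 56252/174670 = 0.32205.
n_3 = 150 × 0.32205 = 48.307... → 48.

48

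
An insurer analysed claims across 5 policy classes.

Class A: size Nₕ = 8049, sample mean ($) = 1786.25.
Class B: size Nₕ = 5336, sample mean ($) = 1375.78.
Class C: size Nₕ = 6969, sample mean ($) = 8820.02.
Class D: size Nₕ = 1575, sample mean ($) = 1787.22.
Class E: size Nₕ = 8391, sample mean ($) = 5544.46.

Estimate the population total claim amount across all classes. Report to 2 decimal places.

132523843.07

Population total = Σ Nₕ·x̄ₕ (each stratum's size times its mean).
8049·1786.25 + 5336·1375.78 + 6969·8820.02 + 1575·1787.22 + 8391·5544.46 = 14377526.25 + 7341162.08 + 61466719.38 + 2814871.5 + 46523563.86 = 132523843.07.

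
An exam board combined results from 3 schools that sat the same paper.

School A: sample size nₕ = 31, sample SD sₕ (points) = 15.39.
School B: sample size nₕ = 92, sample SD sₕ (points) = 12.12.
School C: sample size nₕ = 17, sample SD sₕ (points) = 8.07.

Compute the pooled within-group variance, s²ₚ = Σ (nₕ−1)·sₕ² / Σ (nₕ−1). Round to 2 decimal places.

157.04

A: (31−1)·15.39² = 30·236.8521 = 7105.563
B: (92−1)·12.12² = 91·146.8944 = 13367.3904
C: (17−1)·8.07² = 16·65.1249 = 1041.9984
Numerator = 21514.9518; denominator = Σ(nₕ−1) = 137.
s²ₚ = 21514.9518/137 = 157.0434... → 157.04.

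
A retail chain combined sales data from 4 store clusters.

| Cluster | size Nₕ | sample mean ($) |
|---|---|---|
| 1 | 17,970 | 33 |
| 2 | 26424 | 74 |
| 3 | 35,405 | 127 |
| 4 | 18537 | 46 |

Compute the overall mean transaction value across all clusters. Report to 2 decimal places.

80.31

N = 98336; weights Wₕ = Nₕ/N = (0.1827, 0.2687, 0.3600, 0.1885).
x̄_st = Σ Wₕ·x̄ₕ = 0.1827·33 + 0.2687·74 + 0.3600·127 + 0.1885·46 ≈ 80.3116...
→ 80.31.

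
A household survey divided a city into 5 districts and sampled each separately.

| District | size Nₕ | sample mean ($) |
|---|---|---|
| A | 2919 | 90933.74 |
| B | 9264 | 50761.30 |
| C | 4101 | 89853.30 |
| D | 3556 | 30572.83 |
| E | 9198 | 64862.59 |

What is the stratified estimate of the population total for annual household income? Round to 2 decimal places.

1809499739.86

A: 2919·90933.74 = 265435587.06
B: 9264·50761.30 = 470252683.2
C: 4101·89853.30 = 368488383.3
D: 3556·30572.83 = 108716983.48
E: 9198·64862.59 = 596606102.82
τ̂ = Σ Nₕx̄ₕ = 1809499739.86.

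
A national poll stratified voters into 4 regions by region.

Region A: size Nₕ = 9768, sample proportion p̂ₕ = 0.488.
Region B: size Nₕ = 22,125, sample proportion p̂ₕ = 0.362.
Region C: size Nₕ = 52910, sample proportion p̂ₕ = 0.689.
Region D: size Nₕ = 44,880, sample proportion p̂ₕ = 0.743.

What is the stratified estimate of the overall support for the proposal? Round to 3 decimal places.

0.637

Wₕ = Nₕ/N with N = 129683: 0.0753, 0.1706, 0.4080, 0.3461.
p̂_st = 0.0753·0.488 + 0.1706·0.362 + 0.4080·0.689 + 0.3461·0.743 ≈ 0.63676... → 0.637.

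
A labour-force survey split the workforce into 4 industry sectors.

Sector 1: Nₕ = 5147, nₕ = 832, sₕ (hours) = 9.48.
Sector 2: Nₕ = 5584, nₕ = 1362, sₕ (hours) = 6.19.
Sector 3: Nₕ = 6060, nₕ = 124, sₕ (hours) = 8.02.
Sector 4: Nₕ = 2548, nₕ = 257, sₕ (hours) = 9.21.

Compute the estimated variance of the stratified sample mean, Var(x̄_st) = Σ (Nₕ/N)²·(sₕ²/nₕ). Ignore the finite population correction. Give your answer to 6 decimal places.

0.066660

N = 19339; Wₕ = Nₕ/N.
sector 1: (5147/19339)²·9.48²/832 = 0.007651272
sector 2: (5584/19339)²·6.19²/1362 = 0.002345454
sector 3: (6060/19339)²·8.02²/124 = 0.050933588
sector 4: (2548/19339)²·9.21²/257 = 0.005729503
Sum = 0.066659818 → 0.066660.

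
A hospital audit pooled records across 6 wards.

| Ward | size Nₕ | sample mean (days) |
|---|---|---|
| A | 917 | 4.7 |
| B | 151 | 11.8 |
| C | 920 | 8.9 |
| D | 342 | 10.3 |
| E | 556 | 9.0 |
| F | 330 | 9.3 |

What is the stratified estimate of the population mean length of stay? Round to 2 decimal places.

N = 3216; weights Wₕ = Nₕ/N = (0.2851, 0.0470, 0.2861, 0.1063, 0.1729, 0.1026).
x̄_st = Σ Wₕ·x̄ₕ = 0.2851·4.7 + 0.0470·11.8 + 0.2861·8.9 + 0.1063·10.3 + 0.1729·9.0 + 0.1026·9.3 ≈ 8.0458...
→ 8.05.

8.05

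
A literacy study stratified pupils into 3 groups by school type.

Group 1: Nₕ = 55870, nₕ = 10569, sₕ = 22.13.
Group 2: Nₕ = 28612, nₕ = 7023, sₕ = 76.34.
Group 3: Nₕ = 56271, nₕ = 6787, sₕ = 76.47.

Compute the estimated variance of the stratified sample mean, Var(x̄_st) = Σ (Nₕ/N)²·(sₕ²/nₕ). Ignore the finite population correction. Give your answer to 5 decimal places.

0.17930

N = 140753; Wₕ = Nₕ/N.
group 1: (55870/140753)²·22.13²/10569 = 0.00730081
group 2: (28612/140753)²·76.34²/7023 = 0.03428963
group 3: (56271/140753)²·76.47²/6787 = 0.13770772
Sum = 0.17929815 → 0.17930.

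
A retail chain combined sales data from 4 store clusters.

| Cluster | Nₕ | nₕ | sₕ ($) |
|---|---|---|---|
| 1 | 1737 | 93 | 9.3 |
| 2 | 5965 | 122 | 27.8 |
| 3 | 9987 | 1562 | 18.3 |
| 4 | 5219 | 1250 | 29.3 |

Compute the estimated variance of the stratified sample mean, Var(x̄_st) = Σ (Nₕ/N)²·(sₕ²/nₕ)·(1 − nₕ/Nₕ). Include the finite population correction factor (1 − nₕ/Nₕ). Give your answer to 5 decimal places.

N = 22908; Wₕ = Nₕ/N.
cluster 1: (1737/22908)²·9.3²/93·(1 − 93/1737) = 0.00506070
cluster 2: (5965/22908)²·27.8²/122·(1 − 122/5965) = 0.42072832
cluster 3: (9987/22908)²·18.3²/1562·(1 − 1562/9987) = 0.03437572
cluster 4: (5219/22908)²·29.3²/1250·(1 − 1250/5219) = 0.02710936
Sum = 0.48727409 → 0.48727.

0.48727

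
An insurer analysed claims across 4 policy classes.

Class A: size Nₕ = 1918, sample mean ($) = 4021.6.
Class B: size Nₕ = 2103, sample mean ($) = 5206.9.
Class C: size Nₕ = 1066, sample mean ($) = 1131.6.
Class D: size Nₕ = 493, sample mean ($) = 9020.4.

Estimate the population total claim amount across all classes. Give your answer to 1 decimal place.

24316882.3

A: 1918·4021.6 = 7713428.8
B: 2103·5206.9 = 10950110.7
C: 1066·1131.6 = 1206285.6
D: 493·9020.4 = 4447057.2
τ̂ = Σ Nₕx̄ₕ = 24316882.3.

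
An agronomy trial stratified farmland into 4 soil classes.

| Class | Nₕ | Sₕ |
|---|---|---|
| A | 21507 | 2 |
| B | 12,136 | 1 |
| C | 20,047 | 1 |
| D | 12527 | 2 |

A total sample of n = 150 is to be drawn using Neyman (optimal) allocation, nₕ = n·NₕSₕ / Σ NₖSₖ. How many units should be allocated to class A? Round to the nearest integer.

A: NₕSₕ = 21507·2 = 43014
B: NₕSₕ = 12136·1 = 12136
C: NₕSₕ = 20047·1 = 20047
D: NₕSₕ = 12527·2 = 25054
Σ NₕSₕ = 100251.
n_A = 150·43014/100251 = 64.359... → 64.

64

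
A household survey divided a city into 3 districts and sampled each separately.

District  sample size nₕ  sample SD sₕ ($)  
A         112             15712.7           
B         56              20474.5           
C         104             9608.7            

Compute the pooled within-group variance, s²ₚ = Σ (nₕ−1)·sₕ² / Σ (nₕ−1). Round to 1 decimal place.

222939214.4

Degrees of freedom: 111 + 55 + 103 = 269.
Σ(nₕ−1)sₕ² = 111·246888941.29 + 55·419205150.25 + 103·92327115.69 = 59970648663.01.
s²ₚ = 59970648663.01 / 269 = 222939214.361... → 222939214.4.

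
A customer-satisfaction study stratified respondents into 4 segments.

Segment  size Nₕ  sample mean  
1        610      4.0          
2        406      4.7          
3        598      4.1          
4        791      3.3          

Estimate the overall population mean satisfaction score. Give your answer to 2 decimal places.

N = 610 + 406 + 598 + 791 = 2405.
Overall mean = Σ (Nₕ/N)·x̄ₕ — weight by population share, not a simple average.
Σ Nₕx̄ₕ = 610·4.0 + 406·4.7 + 598·4.1 + 791·3.3 = 2440 + 1908.2 + 2451.8 + 2610.3 = 9410.3.
Divide by N: 9410.3 / 2405 = 3.9128... → 3.91.

3.91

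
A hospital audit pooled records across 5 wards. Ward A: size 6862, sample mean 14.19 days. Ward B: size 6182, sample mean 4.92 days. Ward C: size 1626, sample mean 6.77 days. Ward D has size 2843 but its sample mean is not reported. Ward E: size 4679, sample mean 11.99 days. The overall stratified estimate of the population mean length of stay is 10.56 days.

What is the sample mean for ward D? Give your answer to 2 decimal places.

Σ Nₕx̄ₕ = N·μ, so 2843·x̄_D = 22192·10.56 − (6862·14.19 + 6182·4.92 + 1626·6.77 + 4679·11.99).
= 234347.52 − 194896.45 = 39451.07.
x̄_D = 39451.07 / 2843 = 13.8766... → 13.88.

13.88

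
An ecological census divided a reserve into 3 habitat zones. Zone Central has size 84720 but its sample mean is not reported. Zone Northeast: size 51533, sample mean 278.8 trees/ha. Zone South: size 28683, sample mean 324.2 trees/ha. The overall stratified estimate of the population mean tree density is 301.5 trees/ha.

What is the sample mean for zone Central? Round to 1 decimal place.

Σ Nₕx̄ₕ = N·μ, so 84720·x̄_Central = 164936·301.5 − (51533·278.8 + 28683·324.2).
= 49728204 − 23666429 = 26061775.
x̄_Central = 26061775 / 84720 = 307.622... → 307.6.

307.6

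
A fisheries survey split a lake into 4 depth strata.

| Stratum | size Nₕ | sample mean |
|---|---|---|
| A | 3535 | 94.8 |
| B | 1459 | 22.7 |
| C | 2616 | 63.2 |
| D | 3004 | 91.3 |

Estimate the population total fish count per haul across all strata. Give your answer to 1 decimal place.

Population total = Σ Nₕ·x̄ₕ (each stratum's size times its mean).
3535·94.8 + 1459·22.7 + 2616·63.2 + 3004·91.3 = 335118 + 33119.3 + 165331.2 + 274265.2 = 807833.7.

807833.7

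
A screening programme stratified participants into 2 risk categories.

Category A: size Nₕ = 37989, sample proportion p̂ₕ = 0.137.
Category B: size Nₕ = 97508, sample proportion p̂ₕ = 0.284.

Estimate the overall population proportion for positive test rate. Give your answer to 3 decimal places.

Wₕ = Nₕ/N with N = 135497: 0.2804, 0.7196.
p̂_st = 0.2804·0.137 + 0.7196·0.284 ≈ 0.24279... → 0.243.

0.243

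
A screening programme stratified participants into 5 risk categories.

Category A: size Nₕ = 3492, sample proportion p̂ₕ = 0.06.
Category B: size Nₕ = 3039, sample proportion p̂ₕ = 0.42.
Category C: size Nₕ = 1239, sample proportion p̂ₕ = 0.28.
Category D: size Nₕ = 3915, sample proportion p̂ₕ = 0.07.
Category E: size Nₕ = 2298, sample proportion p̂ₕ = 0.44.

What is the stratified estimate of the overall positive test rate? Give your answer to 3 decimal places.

Wₕ = Nₕ/N with N = 13983: 0.2497, 0.2173, 0.0886, 0.2800, 0.1643.
p̂_st = 0.2497·0.06 + 0.2173·0.42 + 0.0886·0.28 + 0.2800·0.07 + 0.1643·0.44 ≈ 0.22298... → 0.223.

0.223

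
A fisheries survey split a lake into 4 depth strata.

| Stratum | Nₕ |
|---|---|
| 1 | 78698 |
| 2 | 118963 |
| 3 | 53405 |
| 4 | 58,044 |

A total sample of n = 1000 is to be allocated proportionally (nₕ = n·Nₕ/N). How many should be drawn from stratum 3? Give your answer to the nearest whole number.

Share of stratum 3 = 53405/309110 = 0.17277.
Allocate 1000 × 0.17277 = 172.770... → 173.

173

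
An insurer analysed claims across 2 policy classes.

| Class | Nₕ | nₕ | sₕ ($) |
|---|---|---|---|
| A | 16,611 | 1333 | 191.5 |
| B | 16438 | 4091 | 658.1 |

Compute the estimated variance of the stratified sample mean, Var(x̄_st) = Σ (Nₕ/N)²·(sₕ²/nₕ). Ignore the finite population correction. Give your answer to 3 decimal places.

33.140

N = 33049; Wₕ = Nₕ/N.
class A: (16611/33049)²·191.5²/1333 = 6.949960
class B: (16438/33049)²·658.1²/4091 = 26.190007
Sum = 33.139967 → 33.140.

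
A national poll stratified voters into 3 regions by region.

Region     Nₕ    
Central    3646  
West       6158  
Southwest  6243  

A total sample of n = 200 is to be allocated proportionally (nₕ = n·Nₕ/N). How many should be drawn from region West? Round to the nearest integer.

Share of region West = 6158/16047 = 0.38375.
Allocate 200 × 0.38375 = 76.750... → 77.

77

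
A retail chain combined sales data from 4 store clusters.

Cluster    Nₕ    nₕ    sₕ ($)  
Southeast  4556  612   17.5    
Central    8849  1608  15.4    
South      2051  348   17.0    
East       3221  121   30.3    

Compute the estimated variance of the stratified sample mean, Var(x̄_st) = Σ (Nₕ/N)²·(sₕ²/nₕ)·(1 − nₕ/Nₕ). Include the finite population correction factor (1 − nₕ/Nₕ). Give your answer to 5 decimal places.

0.27837

N = 18677; Wₕ = Nₕ/N.
cluster Southeast: (4556/18677)²·17.5²/612·(1 − 612/4556) = 0.02577692
cluster Central: (8849/18677)²·15.4²/1608·(1 − 1608/8849) = 0.02709155
cluster South: (2051/18677)²·17.0²/348·(1 − 348/2051) = 0.00831543
cluster East: (3221/18677)²·30.3²/121·(1 − 121/3221) = 0.21718912
Sum = 0.27837303 → 0.27837.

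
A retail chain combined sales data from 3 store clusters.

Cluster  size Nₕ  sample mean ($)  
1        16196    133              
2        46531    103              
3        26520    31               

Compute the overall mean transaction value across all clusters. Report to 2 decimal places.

87.05

N = 16196 + 46531 + 26520 = 89247.
Weight each subgroup mean by Nₕ/N and sum.
Σ Nₕx̄ₕ = 16196·133 + 46531·103 + 26520·31 = 2154068 + 4792693 + 822120 = 7768881.
Divide by N: 7768881 / 89247 = 87.0492... → 87.05.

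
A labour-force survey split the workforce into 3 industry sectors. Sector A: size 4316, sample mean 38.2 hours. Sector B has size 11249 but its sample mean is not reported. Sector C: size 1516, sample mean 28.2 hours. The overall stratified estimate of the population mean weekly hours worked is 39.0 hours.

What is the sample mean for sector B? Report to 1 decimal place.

Σ Nₕx̄ₕ = N·μ, so 11249·x̄_B = 17081·39.0 − (4316·38.2 + 1516·28.2).
= 666159 − 207622.4 = 458536.6.
x̄_B = 458536.6 / 11249 = 40.762... → 40.8.

40.8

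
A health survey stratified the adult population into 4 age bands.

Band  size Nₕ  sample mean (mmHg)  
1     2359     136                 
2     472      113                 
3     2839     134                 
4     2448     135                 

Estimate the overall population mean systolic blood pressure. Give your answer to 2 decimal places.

N = 8118; weights Wₕ = Nₕ/N = (0.2906, 0.0581, 0.3497, 0.3016).
x̄_st = Σ Wₕ·x̄ₕ = 0.2906·136 + 0.0581·113 + 0.3497·134 + 0.3016·135 ≈ 133.6617...
→ 133.66.

133.66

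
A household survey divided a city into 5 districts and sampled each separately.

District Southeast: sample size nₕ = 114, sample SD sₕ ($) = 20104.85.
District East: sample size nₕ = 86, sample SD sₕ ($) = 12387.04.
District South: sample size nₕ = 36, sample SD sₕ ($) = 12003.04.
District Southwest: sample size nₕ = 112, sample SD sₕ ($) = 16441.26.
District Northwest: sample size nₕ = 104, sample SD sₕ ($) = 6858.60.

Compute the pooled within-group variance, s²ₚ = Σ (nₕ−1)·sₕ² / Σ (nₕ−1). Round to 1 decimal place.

220604343.9

Southeast: (114−1)·20104.85² = 113·404204993.5225 = 45675164268.0425
East: (86−1)·12387.04² = 85·153438759.9616 = 13042294596.736
South: (36−1)·12003.04² = 35·144072969.2416 = 5042553923.456
Southwest: (112−1)·16441.26² = 111·270315030.3876 = 30004968373.0236
Northwest: (104−1)·6858.60² = 103·47040393.96 = 4845160577.88
Numerator = 98610141739.1381; denominator = Σ(nₕ−1) = 447.
s²ₚ = 98610141739.1381/447 = 220604343.935... → 220604343.9.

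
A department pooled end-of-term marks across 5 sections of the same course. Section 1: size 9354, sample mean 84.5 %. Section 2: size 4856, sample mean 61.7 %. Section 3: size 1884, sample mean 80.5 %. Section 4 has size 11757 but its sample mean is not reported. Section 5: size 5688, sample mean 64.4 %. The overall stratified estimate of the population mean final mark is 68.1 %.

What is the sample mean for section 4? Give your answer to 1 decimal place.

N = 9354 + 4856 + 1884 + 11757 + 5688 = 33539.
Overall total = μ·N = 68.1·33539 = 2284005.9.
Subtract the known strata: 9354·84.5 + 4856·61.7 + 1884·80.5 + 5688·64.4 = 1607997.4.
Remaining total for section 4: 2284005.9 − 1607997.4 = 676008.5.
Divide by its size: 676008.5 / 11757 = 57.498... → 57.5.

57.5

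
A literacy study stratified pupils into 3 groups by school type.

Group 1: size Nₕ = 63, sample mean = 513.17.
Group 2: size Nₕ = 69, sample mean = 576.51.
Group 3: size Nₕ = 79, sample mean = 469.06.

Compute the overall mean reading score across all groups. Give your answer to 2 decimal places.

517.37

x̄_st = (Σ Nₕx̄ₕ) / (Σ Nₕ) = (63·513.17 + 69·576.51 + 79·469.06) / 211
= 109164.64 / 211 = 517.3680... → 517.37.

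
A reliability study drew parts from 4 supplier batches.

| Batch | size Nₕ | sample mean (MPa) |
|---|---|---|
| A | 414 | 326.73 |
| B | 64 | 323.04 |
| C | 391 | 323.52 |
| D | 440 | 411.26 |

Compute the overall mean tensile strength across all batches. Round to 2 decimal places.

354.00

N = 414 + 64 + 391 + 440 = 1309.
Weight each subgroup mean by Nₕ/N and sum.
Σ Nₕx̄ₕ = 414·326.73 + 64·323.04 + 391·323.52 + 440·411.26 = 135266.22 + 20674.56 + 126496.32 + 180954.4 = 463391.5.
Divide by N: 463391.5 / 1309 = 354.0042... → 354.00.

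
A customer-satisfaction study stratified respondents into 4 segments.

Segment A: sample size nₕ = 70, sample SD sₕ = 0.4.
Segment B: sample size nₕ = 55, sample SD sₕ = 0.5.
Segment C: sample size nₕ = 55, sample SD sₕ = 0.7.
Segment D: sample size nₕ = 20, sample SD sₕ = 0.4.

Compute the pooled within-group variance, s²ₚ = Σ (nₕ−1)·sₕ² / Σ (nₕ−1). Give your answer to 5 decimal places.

0.27571

Degrees of freedom: 69 + 54 + 54 + 19 = 196.
Σ(nₕ−1)sₕ² = 69·0.16 + 54·0.25 + 54·0.49 + 19·0.16 = 54.04.
s²ₚ = 54.04 / 196 = 0.2757143... → 0.27571.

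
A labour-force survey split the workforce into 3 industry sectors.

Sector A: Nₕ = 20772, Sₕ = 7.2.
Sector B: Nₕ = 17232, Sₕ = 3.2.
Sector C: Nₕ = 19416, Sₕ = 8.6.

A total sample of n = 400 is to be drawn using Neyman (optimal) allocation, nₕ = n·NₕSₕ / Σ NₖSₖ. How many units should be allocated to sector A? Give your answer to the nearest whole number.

161

Σ NₕSₕ = 20772·7.2 + 17232·3.2 + 19416·8.6 = 371678.4.
Share for A: 149558.4/371678.4 = 0.40239.
n_A = 400 × 0.40239 = 160.955... → 161.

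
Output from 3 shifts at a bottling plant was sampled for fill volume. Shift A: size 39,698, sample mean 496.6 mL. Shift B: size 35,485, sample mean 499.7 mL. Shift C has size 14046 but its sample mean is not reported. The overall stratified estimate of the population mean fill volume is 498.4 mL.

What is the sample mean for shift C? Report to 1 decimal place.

N = 39698 + 35485 + 14046 = 89229.
Overall total = μ·N = 498.4·89229 = 44471733.6.
Subtract the known strata: 39698·496.6 + 35485·499.7 = 37445881.3.
Remaining total for shift C: 44471733.6 − 37445881.3 = 7025852.3.
Divide by its size: 7025852.3 / 14046 = 500.203... → 500.2.

500.2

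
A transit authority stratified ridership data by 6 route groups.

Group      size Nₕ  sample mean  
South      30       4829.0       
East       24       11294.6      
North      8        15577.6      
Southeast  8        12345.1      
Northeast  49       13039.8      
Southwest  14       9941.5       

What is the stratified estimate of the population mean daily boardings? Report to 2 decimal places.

N = 30 + 24 + 8 + 8 + 49 + 14 = 133.
Overall mean = Σ (Nₕ/N)·x̄ₕ — weight by population share, not a simple average.
Σ Nₕx̄ₕ = 30·4829.0 + 24·11294.6 + 8·15577.6 + 8·12345.1 + 49·13039.8 + 14·9941.5 = 144870 + 271070.4 + 124620.8 + 98760.8 + 638950.2 + 139181 = 1417453.2.
Divide by N: 1417453.2 / 133 = 10657.5429... → 10657.54.

10657.54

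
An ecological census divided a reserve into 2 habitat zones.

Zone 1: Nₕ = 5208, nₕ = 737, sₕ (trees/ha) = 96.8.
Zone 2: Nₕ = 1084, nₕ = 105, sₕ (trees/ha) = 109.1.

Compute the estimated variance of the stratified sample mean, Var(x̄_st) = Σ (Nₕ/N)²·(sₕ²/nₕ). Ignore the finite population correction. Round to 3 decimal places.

12.075

N = 6292. Term for each stratum: Wₕ²sₕ²/nₕ.
Var(x̄_st) = 8.710594 + 3.364661 = 12.075255 → 12.075.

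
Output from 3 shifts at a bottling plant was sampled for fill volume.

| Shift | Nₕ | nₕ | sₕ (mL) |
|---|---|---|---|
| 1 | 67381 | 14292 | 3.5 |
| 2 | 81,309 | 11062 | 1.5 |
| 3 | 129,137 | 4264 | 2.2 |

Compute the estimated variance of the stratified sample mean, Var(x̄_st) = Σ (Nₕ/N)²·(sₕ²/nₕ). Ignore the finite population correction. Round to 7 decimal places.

N = 277827; Wₕ = Nₕ/N.
shift 1: (67381/277827)²·3.5²/14292 = 0.0000504161
shift 2: (81309/277827)²·1.5²/11062 = 0.0000174212
shift 3: (129137/277827)²·2.2²/4264 = 0.0002452340
Sum = 0.0003130712 → 0.0003131.

0.0003131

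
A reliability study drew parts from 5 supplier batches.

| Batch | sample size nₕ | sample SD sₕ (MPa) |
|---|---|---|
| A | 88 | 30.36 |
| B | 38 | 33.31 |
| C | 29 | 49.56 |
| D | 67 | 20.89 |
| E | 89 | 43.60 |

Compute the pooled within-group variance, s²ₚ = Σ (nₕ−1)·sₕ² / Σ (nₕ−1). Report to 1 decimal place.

1261.8

A: (88−1)·30.36² = 87·921.7296 = 80190.4752
B: (38−1)·33.31² = 37·1109.5561 = 41053.5757
C: (29−1)·49.56² = 28·2456.1936 = 68773.4208
D: (67−1)·20.89² = 66·436.3921 = 28801.8786
E: (89−1)·43.60² = 88·1900.96 = 167284.48
Numerator = 386103.8303; denominator = Σ(nₕ−1) = 306.
s²ₚ = 386103.8303/306 = 1261.777... → 1261.8.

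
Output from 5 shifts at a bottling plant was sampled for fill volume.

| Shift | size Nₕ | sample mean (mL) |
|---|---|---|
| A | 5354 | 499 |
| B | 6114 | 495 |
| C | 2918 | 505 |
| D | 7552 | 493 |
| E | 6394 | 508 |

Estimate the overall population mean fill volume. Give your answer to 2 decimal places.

N = 5354 + 6114 + 2918 + 7552 + 6394 = 28332.
Weight each subgroup mean by Nₕ/N and sum.
Σ Nₕx̄ₕ = 5354·499 + 6114·495 + 2918·505 + 7552·493 + 6394·508 = 2671646 + 3026430 + 1473590 + 3723136 + 3248152 = 14142954.
Divide by N: 14142954 / 28332 = 499.1866... → 499.19.

499.19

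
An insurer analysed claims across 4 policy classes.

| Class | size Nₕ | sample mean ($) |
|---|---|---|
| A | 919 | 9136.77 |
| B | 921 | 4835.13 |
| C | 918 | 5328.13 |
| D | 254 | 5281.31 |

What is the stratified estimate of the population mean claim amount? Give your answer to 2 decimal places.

6335.50

N = 3012; weights Wₕ = Nₕ/N = (0.3051, 0.3058, 0.3048, 0.0843).
x̄_st = Σ Wₕ·x̄ₕ = 0.3051·9136.77 + 0.3058·4835.13 + 0.3048·5328.13 + 0.0843·5281.31 ≈ 6335.4988...
→ 6335.50.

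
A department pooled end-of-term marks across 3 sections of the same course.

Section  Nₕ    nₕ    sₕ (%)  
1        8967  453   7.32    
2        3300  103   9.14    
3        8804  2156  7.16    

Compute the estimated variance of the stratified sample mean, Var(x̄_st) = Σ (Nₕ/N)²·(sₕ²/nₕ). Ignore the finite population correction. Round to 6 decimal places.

N = 21071; Wₕ = Nₕ/N.
section 1: (8967/21071)²·7.32²/453 = 0.021421408
section 2: (3300/21071)²·9.14²/103 = 0.019893571
section 3: (8804/21071)²·7.16²/2156 = 0.004151137
Sum = 0.045466116 → 0.045466.

0.045466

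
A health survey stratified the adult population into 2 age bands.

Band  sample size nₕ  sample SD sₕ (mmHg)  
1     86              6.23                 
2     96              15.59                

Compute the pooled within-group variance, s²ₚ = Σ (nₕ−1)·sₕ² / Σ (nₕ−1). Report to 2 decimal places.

Degrees of freedom: 85 + 95 = 180.
Σ(nₕ−1)sₕ² = 85·38.8129 + 95·243.0481 = 26388.666.
s²ₚ = 26388.666 / 180 = 146.6037 → 146.60.

146.60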